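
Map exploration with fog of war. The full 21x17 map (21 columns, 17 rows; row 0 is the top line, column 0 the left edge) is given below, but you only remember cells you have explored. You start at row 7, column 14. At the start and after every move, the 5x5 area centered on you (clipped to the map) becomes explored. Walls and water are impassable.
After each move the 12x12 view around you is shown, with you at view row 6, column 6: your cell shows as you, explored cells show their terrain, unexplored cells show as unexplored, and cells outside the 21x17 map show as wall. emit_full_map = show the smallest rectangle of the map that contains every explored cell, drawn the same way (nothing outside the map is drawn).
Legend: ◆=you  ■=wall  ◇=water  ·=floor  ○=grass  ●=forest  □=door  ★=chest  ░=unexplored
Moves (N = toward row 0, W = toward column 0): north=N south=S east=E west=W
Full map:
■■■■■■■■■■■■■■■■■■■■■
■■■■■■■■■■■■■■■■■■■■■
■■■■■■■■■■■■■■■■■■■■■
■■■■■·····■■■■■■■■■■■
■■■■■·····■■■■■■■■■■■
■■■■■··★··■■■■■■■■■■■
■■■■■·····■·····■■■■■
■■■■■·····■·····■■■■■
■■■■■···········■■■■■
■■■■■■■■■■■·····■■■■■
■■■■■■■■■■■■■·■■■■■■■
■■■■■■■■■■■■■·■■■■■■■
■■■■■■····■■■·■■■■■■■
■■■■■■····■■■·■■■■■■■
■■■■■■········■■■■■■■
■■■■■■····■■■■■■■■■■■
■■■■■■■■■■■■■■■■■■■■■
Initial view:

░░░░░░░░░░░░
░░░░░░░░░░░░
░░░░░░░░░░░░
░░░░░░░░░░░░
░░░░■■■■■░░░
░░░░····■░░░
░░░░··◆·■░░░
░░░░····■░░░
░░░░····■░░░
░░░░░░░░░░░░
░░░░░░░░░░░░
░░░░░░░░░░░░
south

░░░░░░░░░░░░
░░░░░░░░░░░░
░░░░░░░░░░░░
░░░░■■■■■░░░
░░░░····■░░░
░░░░····■░░░
░░░░··◆·■░░░
░░░░····■░░░
░░░░■·■■■░░░
░░░░░░░░░░░░
░░░░░░░░░░░░
░░░░░░░░░░░░

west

░░░░░░░░░░░░
░░░░░░░░░░░░
░░░░░░░░░░░░
░░░░░■■■■■░░
░░░░·····■░░
░░░░·····■░░
░░░░··◆··■░░
░░░░·····■░░
░░░░■■·■■■░░
░░░░░░░░░░░░
░░░░░░░░░░░░
░░░░░░░░░░░░

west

░░░░░░░░░░░░
░░░░░░░░░░░░
░░░░░░░░░░░░
░░░░░░■■■■■░
░░░░■·····■░
░░░░■·····■░
░░░░··◆···■░
░░░░■·····■░
░░░░■■■·■■■░
░░░░░░░░░░░░
░░░░░░░░░░░░
░░░░░░░░░░░░

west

░░░░░░░░░░░░
░░░░░░░░░░░░
░░░░░░░░░░░░
░░░░░░░■■■■■
░░░░·■·····■
░░░░·■·····■
░░░░··◆····■
░░░░■■·····■
░░░░■■■■·■■■
░░░░░░░░░░░░
░░░░░░░░░░░░
░░░░░░░░░░░░

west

░░░░░░░░░░░░
░░░░░░░░░░░░
░░░░░░░░░░░░
░░░░░░░░■■■■
░░░░··■·····
░░░░··■·····
░░░░··◆·····
░░░░■■■·····
░░░░■■■■■·■■
░░░░░░░░░░░░
░░░░░░░░░░░░
░░░░░░░░░░░░

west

░░░░░░░░░░░░
░░░░░░░░░░░░
░░░░░░░░░░░░
░░░░░░░░░■■■
░░░░···■····
░░░░···■····
░░░░··◆·····
░░░░■■■■····
░░░░■■■■■■·■
░░░░░░░░░░░░
░░░░░░░░░░░░
░░░░░░░░░░░░

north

░░░░░░░░░░░░
░░░░░░░░░░░░
░░░░░░░░░░░░
░░░░░░░░░░░░
░░░░★··■■■■■
░░░░···■····
░░░░··◆■····
░░░░········
░░░░■■■■····
░░░░■■■■■■·■
░░░░░░░░░░░░
░░░░░░░░░░░░

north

░░░░░░░░░░░░
░░░░░░░░░░░░
░░░░░░░░░░░░
░░░░░░░░░░░░
░░░░···■■░░░
░░░░★··■■■■■
░░░░··◆■····
░░░░···■····
░░░░········
░░░░■■■■····
░░░░■■■■■■·■
░░░░░░░░░░░░

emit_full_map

···■■░░░░░
★··■■■■■■■
··◆■·····■
···■·····■
·········■
■■■■·····■
■■■■■■·■■■

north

■■■■■■■■■■■■
░░░░░░░░░░░░
░░░░░░░░░░░░
░░░░░░░░░░░░
░░░░···■■░░░
░░░░···■■░░░
░░░░★·◆■■■■■
░░░░···■····
░░░░···■····
░░░░········
░░░░■■■■····
░░░░■■■■■■·■

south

░░░░░░░░░░░░
░░░░░░░░░░░░
░░░░░░░░░░░░
░░░░···■■░░░
░░░░···■■░░░
░░░░★··■■■■■
░░░░··◆■····
░░░░···■····
░░░░········
░░░░■■■■····
░░░░■■■■■■·■
░░░░░░░░░░░░

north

■■■■■■■■■■■■
░░░░░░░░░░░░
░░░░░░░░░░░░
░░░░░░░░░░░░
░░░░···■■░░░
░░░░···■■░░░
░░░░★·◆■■■■■
░░░░···■····
░░░░···■····
░░░░········
░░░░■■■■····
░░░░■■■■■■·■

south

░░░░░░░░░░░░
░░░░░░░░░░░░
░░░░░░░░░░░░
░░░░···■■░░░
░░░░···■■░░░
░░░░★··■■■■■
░░░░··◆■····
░░░░···■····
░░░░········
░░░░■■■■····
░░░░■■■■■■·■
░░░░░░░░░░░░


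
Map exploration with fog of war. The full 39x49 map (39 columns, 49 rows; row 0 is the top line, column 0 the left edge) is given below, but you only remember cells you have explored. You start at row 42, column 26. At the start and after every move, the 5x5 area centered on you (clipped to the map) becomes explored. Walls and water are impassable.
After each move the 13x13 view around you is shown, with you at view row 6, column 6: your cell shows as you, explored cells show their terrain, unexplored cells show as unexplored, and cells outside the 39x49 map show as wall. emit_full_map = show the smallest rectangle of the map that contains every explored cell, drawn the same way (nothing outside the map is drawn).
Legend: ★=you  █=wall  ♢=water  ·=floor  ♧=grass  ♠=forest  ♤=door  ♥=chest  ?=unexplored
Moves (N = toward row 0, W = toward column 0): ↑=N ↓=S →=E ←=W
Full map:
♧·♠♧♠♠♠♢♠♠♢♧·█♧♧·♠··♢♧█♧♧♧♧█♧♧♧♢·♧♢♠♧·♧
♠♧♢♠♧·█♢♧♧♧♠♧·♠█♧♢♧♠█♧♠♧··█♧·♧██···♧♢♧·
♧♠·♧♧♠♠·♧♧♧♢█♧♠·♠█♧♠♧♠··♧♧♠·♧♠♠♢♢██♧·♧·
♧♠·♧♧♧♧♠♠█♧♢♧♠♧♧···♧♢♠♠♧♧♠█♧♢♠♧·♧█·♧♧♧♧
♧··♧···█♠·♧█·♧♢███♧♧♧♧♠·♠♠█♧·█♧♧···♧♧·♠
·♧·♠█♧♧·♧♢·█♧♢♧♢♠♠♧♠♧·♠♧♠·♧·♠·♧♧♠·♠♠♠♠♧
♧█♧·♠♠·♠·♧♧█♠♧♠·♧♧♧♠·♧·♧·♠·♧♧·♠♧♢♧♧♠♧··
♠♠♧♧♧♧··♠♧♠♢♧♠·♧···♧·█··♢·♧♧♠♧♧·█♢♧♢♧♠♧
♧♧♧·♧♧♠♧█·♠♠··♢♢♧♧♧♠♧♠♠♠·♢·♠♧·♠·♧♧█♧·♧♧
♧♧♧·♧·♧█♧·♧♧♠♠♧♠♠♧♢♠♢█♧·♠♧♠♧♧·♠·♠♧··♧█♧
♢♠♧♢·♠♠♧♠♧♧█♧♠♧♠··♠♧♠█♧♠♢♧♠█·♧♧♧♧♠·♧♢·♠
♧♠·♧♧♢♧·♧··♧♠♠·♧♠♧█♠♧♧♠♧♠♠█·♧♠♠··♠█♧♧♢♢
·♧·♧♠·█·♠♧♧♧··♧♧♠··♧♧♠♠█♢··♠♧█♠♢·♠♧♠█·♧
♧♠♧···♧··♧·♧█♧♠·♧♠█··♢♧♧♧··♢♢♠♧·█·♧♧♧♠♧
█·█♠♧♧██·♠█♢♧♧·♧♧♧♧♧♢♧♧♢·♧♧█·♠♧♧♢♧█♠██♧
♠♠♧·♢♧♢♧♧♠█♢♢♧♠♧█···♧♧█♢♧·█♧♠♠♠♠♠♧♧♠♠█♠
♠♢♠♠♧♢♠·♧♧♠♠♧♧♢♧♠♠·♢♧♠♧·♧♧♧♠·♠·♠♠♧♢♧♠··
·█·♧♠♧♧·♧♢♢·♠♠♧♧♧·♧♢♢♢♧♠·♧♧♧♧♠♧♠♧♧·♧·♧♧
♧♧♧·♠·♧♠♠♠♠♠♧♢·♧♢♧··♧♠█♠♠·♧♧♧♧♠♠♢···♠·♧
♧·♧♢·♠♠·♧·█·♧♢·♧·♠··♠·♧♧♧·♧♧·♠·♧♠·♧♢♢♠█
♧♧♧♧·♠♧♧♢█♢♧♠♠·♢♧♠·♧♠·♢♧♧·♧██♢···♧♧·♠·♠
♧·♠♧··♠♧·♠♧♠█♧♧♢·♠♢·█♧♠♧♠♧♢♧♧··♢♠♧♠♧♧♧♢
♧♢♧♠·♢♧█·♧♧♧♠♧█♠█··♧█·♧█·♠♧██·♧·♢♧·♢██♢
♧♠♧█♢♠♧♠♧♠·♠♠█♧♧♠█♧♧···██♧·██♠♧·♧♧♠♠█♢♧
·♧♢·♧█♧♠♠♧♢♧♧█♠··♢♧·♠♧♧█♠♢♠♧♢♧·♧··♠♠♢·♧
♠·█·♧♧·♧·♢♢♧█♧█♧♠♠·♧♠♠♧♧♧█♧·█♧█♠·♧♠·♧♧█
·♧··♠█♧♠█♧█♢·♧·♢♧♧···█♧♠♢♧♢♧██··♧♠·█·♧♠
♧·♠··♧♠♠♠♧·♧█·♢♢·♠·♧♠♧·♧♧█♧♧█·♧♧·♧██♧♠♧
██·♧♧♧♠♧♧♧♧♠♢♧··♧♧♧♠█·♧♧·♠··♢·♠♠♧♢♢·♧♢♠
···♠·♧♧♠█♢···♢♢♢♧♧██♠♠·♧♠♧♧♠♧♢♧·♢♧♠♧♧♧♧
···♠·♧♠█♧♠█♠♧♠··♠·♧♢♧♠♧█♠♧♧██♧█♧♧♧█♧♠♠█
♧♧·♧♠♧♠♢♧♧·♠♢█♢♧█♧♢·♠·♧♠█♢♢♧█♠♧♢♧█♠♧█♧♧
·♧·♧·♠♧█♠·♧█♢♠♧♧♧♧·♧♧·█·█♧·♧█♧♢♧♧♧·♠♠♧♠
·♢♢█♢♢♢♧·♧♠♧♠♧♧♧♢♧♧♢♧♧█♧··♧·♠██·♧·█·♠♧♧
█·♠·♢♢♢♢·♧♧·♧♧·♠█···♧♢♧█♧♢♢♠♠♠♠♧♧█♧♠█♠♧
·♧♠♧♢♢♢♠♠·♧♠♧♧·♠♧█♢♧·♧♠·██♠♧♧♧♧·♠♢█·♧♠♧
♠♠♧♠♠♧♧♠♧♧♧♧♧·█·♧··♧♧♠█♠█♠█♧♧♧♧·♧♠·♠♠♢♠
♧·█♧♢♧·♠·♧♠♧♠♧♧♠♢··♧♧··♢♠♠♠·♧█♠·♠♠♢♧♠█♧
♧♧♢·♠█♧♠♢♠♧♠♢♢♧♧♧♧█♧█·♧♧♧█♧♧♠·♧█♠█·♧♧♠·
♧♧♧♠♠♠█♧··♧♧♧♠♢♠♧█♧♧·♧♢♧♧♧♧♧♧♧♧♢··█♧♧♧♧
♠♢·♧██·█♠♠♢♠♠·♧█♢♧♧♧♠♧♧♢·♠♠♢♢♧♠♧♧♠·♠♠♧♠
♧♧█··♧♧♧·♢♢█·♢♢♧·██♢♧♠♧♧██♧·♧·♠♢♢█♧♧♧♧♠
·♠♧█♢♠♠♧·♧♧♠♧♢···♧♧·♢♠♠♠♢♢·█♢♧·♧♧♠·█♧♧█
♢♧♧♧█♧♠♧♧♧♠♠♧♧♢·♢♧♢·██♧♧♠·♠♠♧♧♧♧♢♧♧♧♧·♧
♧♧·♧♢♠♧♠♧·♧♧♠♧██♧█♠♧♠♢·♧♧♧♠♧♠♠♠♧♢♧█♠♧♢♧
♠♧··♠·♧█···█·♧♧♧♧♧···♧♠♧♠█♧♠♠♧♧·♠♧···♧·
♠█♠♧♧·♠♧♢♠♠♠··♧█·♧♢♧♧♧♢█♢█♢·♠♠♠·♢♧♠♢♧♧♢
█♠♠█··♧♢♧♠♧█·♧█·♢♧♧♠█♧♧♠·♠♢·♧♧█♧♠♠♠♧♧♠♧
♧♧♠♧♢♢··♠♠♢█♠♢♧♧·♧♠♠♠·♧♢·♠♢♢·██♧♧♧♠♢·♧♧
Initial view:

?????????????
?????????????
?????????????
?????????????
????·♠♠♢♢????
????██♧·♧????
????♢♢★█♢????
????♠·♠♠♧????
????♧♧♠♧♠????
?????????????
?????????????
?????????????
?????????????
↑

?????????????
?????????????
?????????????
?????????????
????♧♧♧♧♧????
????·♠♠♢♢????
????██★·♧????
????♢♢·█♢????
????♠·♠♠♧????
????♧♧♠♧♠????
?????????????
?????????????
?????????????

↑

?????????????
?????????????
?????????????
?????????????
????♧█♧♧♠????
????♧♧♧♧♧????
????·♠★♢♢????
????██♧·♧????
????♢♢·█♢????
????♠·♠♠♧????
????♧♧♠♧♠????
?????????????
?????????????

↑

?????????????
?????????????
?????????????
?????????????
????♠♠♠·♧????
????♧█♧♧♠????
????♧♧★♧♧????
????·♠♠♢♢????
????██♧·♧????
????♢♢·█♢????
????♠·♠♠♧????
????♧♧♠♧♠????
?????????????

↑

?????????????
?????????????
?????????????
?????????????
????█♠█♧♧????
????♠♠♠·♧????
????♧█★♧♠????
????♧♧♧♧♧????
????·♠♠♢♢????
????██♧·♧????
????♢♢·█♢????
????♠·♠♠♧????
????♧♧♠♧♠????

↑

?????????????
?????????????
?????????????
?????????????
????██♠♧♧????
????█♠█♧♧????
????♠♠★·♧????
????♧█♧♧♠????
????♧♧♧♧♧????
????·♠♠♢♢????
????██♧·♧????
????♢♢·█♢????
????♠·♠♠♧????

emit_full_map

██♠♧♧
█♠█♧♧
♠♠★·♧
♧█♧♧♠
♧♧♧♧♧
·♠♠♢♢
██♧·♧
♢♢·█♢
♠·♠♠♧
♧♧♠♧♠

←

?????????????
?????????????
?????????????
?????????????
????·██♠♧♧???
????♠█♠█♧♧???
????♢♠★♠·♧???
????♧♧█♧♧♠???
????♧♧♧♧♧♧???
?????·♠♠♢♢???
?????██♧·♧???
?????♢♢·█♢???
?????♠·♠♠♧???

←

?????????????
?????????????
?????????????
?????????????
????♠·██♠♧♧??
????█♠█♠█♧♧??
????·♢★♠♠·♧??
????♧♧♧█♧♧♠??
????♢♧♧♧♧♧♧??
??????·♠♠♢♢??
??????██♧·♧??
??????♢♢·█♢??
??????♠·♠♠♧??

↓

?????????????
?????????????
?????????????
????♠·██♠♧♧??
????█♠█♠█♧♧??
????·♢♠♠♠·♧??
????♧♧★█♧♧♠??
????♢♧♧♧♧♧♧??
????♧♢·♠♠♢♢??
??????██♧·♧??
??????♢♢·█♢??
??????♠·♠♠♧??
??????♧♧♠♧♠??

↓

?????????????
?????????????
????♠·██♠♧♧??
????█♠█♠█♧♧??
????·♢♠♠♠·♧??
????♧♧♧█♧♧♠??
????♢♧★♧♧♧♧??
????♧♢·♠♠♢♢??
????♧♧██♧·♧??
??????♢♢·█♢??
??????♠·♠♠♧??
??????♧♧♠♧♠??
?????????????

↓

?????????????
????♠·██♠♧♧??
????█♠█♠█♧♧??
????·♢♠♠♠·♧??
????♧♧♧█♧♧♠??
????♢♧♧♧♧♧♧??
????♧♢★♠♠♢♢??
????♧♧██♧·♧??
????♠♠♢♢·█♢??
??????♠·♠♠♧??
??????♧♧♠♧♠??
?????????????
?????????????

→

?????????????
???♠·██♠♧♧???
???█♠█♠█♧♧???
???·♢♠♠♠·♧???
???♧♧♧█♧♧♠???
???♢♧♧♧♧♧♧???
???♧♢·★♠♢♢???
???♧♧██♧·♧???
???♠♠♢♢·█♢???
?????♠·♠♠♧???
?????♧♧♠♧♠???
?????????????
?????????????

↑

?????????????
?????????????
???♠·██♠♧♧???
???█♠█♠█♧♧???
???·♢♠♠♠·♧???
???♧♧♧█♧♧♠???
???♢♧♧★♧♧♧???
???♧♢·♠♠♢♢???
???♧♧██♧·♧???
???♠♠♢♢·█♢???
?????♠·♠♠♧???
?????♧♧♠♧♠???
?????????????

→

?????????????
?????????????
??♠·██♠♧♧????
??█♠█♠█♧♧????
??·♢♠♠♠·♧????
??♧♧♧█♧♧♠????
??♢♧♧♧★♧♧????
??♧♢·♠♠♢♢????
??♧♧██♧·♧????
??♠♠♢♢·█♢????
????♠·♠♠♧????
????♧♧♠♧♠????
?????????????

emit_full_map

♠·██♠♧♧
█♠█♠█♧♧
·♢♠♠♠·♧
♧♧♧█♧♧♠
♢♧♧♧★♧♧
♧♢·♠♠♢♢
♧♧██♧·♧
♠♠♢♢·█♢
??♠·♠♠♧
??♧♧♠♧♠

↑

?????????????
?????????????
?????????????
??♠·██♠♧♧????
??█♠█♠█♧♧????
??·♢♠♠♠·♧????
??♧♧♧█★♧♠????
??♢♧♧♧♧♧♧????
??♧♢·♠♠♢♢????
??♧♧██♧·♧????
??♠♠♢♢·█♢????
????♠·♠♠♧????
????♧♧♠♧♠????

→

?????????????
?????????????
?????????????
?♠·██♠♧♧?????
?█♠█♠█♧♧♧????
?·♢♠♠♠·♧█????
?♧♧♧█♧★♠·????
?♢♧♧♧♧♧♧♧????
?♧♢·♠♠♢♢♧????
?♧♧██♧·♧?????
?♠♠♢♢·█♢?????
???♠·♠♠♧?????
???♧♧♠♧♠?????

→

?????????????
?????????????
?????????????
♠·██♠♧♧??????
█♠█♠█♧♧♧♧????
·♢♠♠♠·♧█♠????
♧♧♧█♧♧★·♧????
♢♧♧♧♧♧♧♧♧????
♧♢·♠♠♢♢♧♠????
♧♧██♧·♧??????
♠♠♢♢·█♢??????
??♠·♠♠♧??????
??♧♧♠♧♠??????

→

?????????????
?????????????
?????????????
·██♠♧♧???????
♠█♠█♧♧♧♧·????
♢♠♠♠·♧█♠·????
♧♧█♧♧♠★♧█????
♧♧♧♧♧♧♧♧♢????
♢·♠♠♢♢♧♠♧????
♧██♧·♧???????
♠♢♢·█♢???????
?♠·♠♠♧???????
?♧♧♠♧♠???????

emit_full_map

♠·██♠♧♧???
█♠█♠█♧♧♧♧·
·♢♠♠♠·♧█♠·
♧♧♧█♧♧♠★♧█
♢♧♧♧♧♧♧♧♧♢
♧♢·♠♠♢♢♧♠♧
♧♧██♧·♧???
♠♠♢♢·█♢???
??♠·♠♠♧???
??♧♧♠♧♠???


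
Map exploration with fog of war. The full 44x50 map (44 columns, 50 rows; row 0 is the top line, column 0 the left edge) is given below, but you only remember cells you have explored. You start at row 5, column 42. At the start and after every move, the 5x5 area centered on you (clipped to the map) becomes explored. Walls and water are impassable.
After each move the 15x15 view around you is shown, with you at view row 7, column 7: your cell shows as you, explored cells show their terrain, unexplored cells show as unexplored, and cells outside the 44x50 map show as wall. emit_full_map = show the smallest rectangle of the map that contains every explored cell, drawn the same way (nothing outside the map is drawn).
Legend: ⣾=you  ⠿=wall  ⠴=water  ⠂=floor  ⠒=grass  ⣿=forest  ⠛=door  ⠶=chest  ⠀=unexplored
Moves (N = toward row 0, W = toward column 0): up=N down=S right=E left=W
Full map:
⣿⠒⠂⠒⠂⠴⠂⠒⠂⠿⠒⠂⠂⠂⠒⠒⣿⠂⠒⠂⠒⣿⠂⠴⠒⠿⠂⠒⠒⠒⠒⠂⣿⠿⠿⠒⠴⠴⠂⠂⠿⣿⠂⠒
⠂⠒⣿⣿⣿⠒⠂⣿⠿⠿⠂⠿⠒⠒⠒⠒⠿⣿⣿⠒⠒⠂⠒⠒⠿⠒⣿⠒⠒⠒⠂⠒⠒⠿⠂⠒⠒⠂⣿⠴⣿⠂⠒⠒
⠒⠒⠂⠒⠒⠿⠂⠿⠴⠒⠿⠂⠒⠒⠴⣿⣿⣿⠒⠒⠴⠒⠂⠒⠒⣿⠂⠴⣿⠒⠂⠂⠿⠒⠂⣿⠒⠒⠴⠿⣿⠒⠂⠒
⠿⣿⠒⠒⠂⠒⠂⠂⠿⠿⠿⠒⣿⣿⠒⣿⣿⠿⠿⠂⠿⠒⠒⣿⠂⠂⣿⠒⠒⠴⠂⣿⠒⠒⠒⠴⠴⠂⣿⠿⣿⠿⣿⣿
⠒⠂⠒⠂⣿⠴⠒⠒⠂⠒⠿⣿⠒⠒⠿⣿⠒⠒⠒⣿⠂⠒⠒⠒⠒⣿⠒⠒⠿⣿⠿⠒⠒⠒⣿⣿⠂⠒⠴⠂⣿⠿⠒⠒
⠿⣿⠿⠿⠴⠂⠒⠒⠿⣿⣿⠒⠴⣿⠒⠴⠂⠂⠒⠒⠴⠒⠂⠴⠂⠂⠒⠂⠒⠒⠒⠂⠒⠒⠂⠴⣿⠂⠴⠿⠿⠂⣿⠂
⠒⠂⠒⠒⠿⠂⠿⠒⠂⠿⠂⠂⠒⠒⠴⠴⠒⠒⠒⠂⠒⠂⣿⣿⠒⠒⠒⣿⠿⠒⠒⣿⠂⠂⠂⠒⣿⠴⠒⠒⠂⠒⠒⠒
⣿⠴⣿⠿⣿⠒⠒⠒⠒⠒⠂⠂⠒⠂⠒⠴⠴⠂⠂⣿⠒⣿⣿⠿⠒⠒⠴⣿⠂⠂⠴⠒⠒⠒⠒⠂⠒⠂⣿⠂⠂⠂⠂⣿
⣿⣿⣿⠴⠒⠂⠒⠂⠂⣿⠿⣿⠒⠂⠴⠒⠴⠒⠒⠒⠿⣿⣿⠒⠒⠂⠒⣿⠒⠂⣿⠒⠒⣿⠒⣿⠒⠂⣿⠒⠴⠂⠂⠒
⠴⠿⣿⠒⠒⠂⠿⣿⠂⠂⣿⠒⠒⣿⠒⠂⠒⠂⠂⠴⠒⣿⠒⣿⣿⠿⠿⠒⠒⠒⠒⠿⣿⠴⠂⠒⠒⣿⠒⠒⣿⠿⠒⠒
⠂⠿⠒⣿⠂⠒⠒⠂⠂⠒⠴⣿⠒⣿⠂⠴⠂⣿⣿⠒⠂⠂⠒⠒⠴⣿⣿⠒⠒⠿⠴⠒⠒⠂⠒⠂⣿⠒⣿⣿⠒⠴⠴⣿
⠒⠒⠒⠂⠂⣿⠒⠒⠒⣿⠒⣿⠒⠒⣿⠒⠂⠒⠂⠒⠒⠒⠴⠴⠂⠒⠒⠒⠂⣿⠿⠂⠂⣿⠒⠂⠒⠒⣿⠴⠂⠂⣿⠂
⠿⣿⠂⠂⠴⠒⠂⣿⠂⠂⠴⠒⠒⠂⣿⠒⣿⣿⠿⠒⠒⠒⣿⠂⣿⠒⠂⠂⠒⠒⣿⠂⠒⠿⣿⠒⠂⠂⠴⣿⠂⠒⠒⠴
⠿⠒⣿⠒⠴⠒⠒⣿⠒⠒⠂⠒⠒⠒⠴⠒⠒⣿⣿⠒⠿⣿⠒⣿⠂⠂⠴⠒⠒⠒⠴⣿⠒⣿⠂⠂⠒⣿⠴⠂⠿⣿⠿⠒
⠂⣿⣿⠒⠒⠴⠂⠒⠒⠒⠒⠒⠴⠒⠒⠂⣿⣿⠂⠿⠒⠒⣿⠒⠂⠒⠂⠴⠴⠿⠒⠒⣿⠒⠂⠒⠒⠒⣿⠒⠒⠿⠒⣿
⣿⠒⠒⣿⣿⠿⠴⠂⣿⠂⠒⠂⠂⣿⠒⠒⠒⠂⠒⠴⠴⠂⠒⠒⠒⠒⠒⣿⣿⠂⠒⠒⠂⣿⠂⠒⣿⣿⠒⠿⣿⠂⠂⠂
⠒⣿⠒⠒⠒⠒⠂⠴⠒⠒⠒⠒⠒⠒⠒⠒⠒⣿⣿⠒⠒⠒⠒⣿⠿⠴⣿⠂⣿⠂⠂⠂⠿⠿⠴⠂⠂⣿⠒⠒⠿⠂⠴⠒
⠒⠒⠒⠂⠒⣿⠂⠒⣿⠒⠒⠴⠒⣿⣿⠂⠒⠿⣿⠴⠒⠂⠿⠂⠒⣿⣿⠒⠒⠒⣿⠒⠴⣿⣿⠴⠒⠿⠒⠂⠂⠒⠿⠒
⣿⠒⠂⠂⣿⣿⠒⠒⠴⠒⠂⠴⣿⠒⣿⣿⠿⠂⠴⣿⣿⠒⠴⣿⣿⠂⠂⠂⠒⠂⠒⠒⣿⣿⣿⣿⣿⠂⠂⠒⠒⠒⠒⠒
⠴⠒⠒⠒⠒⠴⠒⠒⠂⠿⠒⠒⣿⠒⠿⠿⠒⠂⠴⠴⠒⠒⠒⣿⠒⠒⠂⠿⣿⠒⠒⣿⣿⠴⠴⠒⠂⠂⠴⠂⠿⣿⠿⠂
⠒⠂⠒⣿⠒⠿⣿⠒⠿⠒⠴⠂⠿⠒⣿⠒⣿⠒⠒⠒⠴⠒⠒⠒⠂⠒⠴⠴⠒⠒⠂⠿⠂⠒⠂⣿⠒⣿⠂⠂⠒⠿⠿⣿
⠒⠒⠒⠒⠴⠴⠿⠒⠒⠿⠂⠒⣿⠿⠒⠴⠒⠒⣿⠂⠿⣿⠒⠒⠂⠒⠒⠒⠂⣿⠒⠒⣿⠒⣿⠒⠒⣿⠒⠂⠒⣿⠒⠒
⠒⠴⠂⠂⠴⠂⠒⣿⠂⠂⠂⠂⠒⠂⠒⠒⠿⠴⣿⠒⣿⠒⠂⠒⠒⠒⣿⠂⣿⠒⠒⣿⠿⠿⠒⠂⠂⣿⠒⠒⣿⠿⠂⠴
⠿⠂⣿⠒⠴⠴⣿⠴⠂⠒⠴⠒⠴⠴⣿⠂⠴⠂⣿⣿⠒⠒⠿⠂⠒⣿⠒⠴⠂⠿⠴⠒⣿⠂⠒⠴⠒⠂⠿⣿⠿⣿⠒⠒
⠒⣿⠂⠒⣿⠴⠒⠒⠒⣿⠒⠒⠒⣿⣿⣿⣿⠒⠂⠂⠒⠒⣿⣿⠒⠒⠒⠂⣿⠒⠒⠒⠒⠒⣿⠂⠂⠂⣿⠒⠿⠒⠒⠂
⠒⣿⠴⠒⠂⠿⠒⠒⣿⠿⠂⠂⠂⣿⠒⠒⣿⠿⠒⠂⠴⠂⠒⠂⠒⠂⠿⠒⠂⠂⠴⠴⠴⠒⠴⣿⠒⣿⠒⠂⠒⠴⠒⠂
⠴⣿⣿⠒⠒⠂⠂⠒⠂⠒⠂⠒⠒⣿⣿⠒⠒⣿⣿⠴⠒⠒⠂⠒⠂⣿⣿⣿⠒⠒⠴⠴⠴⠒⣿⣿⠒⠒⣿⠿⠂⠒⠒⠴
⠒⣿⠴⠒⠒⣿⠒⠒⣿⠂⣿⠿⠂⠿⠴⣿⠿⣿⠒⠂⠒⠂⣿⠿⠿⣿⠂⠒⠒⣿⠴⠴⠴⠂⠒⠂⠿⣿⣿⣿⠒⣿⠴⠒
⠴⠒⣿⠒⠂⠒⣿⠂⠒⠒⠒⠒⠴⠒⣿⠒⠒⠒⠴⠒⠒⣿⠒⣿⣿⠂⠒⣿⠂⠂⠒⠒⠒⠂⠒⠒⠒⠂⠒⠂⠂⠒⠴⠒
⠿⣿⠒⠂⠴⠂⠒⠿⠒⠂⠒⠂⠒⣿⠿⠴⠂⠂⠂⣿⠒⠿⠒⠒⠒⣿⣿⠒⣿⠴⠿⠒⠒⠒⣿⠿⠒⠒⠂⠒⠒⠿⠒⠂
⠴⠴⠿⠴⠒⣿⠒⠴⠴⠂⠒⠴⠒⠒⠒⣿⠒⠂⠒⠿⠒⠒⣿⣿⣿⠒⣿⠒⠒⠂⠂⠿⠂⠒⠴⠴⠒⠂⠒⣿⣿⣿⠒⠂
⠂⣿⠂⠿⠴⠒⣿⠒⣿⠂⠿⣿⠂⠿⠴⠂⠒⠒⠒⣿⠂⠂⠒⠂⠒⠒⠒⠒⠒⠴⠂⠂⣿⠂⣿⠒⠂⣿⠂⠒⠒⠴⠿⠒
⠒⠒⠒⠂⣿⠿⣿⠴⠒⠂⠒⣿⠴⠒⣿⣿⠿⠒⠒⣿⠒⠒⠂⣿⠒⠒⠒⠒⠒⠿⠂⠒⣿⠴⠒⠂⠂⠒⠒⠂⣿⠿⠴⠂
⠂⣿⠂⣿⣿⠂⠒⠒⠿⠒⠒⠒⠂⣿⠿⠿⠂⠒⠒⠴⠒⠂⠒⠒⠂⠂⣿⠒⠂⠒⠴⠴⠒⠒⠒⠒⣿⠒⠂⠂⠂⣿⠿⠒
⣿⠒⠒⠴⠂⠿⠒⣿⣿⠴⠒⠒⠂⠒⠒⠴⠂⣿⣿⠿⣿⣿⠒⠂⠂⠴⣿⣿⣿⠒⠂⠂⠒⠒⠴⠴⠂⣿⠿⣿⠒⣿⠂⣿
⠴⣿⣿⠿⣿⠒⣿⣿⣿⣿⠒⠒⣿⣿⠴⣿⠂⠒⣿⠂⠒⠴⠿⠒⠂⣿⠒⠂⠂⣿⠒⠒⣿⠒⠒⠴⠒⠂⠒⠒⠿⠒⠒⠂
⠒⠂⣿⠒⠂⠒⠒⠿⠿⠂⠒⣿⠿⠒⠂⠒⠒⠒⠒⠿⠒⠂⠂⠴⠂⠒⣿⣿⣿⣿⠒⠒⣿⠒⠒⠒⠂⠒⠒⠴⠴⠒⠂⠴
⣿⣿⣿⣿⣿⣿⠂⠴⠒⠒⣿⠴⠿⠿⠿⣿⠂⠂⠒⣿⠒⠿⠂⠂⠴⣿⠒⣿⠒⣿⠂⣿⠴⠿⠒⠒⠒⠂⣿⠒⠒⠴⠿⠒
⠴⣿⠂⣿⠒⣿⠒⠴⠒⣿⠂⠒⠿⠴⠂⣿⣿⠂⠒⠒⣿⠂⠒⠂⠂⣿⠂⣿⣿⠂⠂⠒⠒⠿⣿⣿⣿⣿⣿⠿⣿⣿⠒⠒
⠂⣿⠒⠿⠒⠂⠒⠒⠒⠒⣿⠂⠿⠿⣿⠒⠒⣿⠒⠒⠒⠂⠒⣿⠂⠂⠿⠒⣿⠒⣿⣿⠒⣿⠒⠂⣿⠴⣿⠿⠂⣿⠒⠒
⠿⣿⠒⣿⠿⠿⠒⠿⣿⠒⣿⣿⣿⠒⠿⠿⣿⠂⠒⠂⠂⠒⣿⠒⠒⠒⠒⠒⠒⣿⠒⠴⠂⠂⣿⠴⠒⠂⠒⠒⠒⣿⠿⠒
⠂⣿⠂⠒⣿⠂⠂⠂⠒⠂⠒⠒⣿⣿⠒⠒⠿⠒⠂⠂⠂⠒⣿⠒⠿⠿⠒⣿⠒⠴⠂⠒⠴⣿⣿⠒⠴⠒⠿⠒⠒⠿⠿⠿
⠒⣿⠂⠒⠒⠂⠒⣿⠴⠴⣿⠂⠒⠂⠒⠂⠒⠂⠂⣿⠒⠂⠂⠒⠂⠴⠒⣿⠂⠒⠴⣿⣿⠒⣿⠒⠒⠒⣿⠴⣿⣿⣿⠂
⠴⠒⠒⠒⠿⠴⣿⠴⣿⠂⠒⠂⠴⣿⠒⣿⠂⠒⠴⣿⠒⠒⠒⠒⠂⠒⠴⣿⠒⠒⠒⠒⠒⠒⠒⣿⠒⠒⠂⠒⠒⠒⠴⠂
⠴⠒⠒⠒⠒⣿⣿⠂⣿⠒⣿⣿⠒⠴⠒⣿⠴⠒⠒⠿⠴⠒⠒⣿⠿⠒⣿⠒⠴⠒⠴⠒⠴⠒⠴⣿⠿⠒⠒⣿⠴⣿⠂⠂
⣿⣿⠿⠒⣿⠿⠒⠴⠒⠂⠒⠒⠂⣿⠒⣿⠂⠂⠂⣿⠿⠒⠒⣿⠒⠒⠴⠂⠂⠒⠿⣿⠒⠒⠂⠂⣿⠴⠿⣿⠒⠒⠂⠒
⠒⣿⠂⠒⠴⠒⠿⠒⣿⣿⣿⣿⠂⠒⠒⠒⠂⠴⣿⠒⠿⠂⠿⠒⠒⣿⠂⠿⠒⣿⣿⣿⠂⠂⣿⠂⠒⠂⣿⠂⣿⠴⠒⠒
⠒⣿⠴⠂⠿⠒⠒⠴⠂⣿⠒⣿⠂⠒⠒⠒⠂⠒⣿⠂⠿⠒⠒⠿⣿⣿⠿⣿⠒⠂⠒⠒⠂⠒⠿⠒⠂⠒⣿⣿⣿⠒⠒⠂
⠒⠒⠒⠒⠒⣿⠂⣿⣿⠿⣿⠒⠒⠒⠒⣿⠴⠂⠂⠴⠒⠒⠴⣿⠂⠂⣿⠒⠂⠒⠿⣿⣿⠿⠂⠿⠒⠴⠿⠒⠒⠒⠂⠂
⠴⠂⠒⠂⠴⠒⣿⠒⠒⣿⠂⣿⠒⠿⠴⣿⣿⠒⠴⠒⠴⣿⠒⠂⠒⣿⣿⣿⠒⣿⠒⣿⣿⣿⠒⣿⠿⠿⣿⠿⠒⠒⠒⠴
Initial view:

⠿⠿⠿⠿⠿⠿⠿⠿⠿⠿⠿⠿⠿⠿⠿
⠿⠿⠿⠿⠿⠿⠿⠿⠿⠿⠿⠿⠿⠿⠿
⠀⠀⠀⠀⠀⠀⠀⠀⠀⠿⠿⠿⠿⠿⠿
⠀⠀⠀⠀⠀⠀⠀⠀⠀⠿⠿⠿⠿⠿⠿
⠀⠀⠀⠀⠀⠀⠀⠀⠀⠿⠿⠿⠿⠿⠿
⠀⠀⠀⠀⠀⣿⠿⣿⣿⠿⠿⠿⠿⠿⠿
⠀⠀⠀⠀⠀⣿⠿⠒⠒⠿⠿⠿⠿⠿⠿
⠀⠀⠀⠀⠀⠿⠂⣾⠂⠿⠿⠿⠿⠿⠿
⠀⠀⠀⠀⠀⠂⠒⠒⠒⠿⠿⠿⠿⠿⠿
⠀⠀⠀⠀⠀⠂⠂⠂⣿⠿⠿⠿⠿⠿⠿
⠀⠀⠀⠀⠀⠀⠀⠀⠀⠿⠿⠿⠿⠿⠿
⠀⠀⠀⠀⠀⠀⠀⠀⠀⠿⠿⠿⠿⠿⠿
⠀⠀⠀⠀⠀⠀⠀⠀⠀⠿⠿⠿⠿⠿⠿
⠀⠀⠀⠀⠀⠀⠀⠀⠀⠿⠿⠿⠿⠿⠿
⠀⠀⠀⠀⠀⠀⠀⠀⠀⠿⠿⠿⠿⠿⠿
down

⠿⠿⠿⠿⠿⠿⠿⠿⠿⠿⠿⠿⠿⠿⠿
⠀⠀⠀⠀⠀⠀⠀⠀⠀⠿⠿⠿⠿⠿⠿
⠀⠀⠀⠀⠀⠀⠀⠀⠀⠿⠿⠿⠿⠿⠿
⠀⠀⠀⠀⠀⠀⠀⠀⠀⠿⠿⠿⠿⠿⠿
⠀⠀⠀⠀⠀⣿⠿⣿⣿⠿⠿⠿⠿⠿⠿
⠀⠀⠀⠀⠀⣿⠿⠒⠒⠿⠿⠿⠿⠿⠿
⠀⠀⠀⠀⠀⠿⠂⣿⠂⠿⠿⠿⠿⠿⠿
⠀⠀⠀⠀⠀⠂⠒⣾⠒⠿⠿⠿⠿⠿⠿
⠀⠀⠀⠀⠀⠂⠂⠂⣿⠿⠿⠿⠿⠿⠿
⠀⠀⠀⠀⠀⠴⠂⠂⠒⠿⠿⠿⠿⠿⠿
⠀⠀⠀⠀⠀⠀⠀⠀⠀⠿⠿⠿⠿⠿⠿
⠀⠀⠀⠀⠀⠀⠀⠀⠀⠿⠿⠿⠿⠿⠿
⠀⠀⠀⠀⠀⠀⠀⠀⠀⠿⠿⠿⠿⠿⠿
⠀⠀⠀⠀⠀⠀⠀⠀⠀⠿⠿⠿⠿⠿⠿
⠀⠀⠀⠀⠀⠀⠀⠀⠀⠿⠿⠿⠿⠿⠿

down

⠀⠀⠀⠀⠀⠀⠀⠀⠀⠿⠿⠿⠿⠿⠿
⠀⠀⠀⠀⠀⠀⠀⠀⠀⠿⠿⠿⠿⠿⠿
⠀⠀⠀⠀⠀⠀⠀⠀⠀⠿⠿⠿⠿⠿⠿
⠀⠀⠀⠀⠀⣿⠿⣿⣿⠿⠿⠿⠿⠿⠿
⠀⠀⠀⠀⠀⣿⠿⠒⠒⠿⠿⠿⠿⠿⠿
⠀⠀⠀⠀⠀⠿⠂⣿⠂⠿⠿⠿⠿⠿⠿
⠀⠀⠀⠀⠀⠂⠒⠒⠒⠿⠿⠿⠿⠿⠿
⠀⠀⠀⠀⠀⠂⠂⣾⣿⠿⠿⠿⠿⠿⠿
⠀⠀⠀⠀⠀⠴⠂⠂⠒⠿⠿⠿⠿⠿⠿
⠀⠀⠀⠀⠀⣿⠿⠒⠒⠿⠿⠿⠿⠿⠿
⠀⠀⠀⠀⠀⠀⠀⠀⠀⠿⠿⠿⠿⠿⠿
⠀⠀⠀⠀⠀⠀⠀⠀⠀⠿⠿⠿⠿⠿⠿
⠀⠀⠀⠀⠀⠀⠀⠀⠀⠿⠿⠿⠿⠿⠿
⠀⠀⠀⠀⠀⠀⠀⠀⠀⠿⠿⠿⠿⠿⠿
⠀⠀⠀⠀⠀⠀⠀⠀⠀⠿⠿⠿⠿⠿⠿

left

⠀⠀⠀⠀⠀⠀⠀⠀⠀⠀⠿⠿⠿⠿⠿
⠀⠀⠀⠀⠀⠀⠀⠀⠀⠀⠿⠿⠿⠿⠿
⠀⠀⠀⠀⠀⠀⠀⠀⠀⠀⠿⠿⠿⠿⠿
⠀⠀⠀⠀⠀⠀⣿⠿⣿⣿⠿⠿⠿⠿⠿
⠀⠀⠀⠀⠀⠀⣿⠿⠒⠒⠿⠿⠿⠿⠿
⠀⠀⠀⠀⠀⠿⠿⠂⣿⠂⠿⠿⠿⠿⠿
⠀⠀⠀⠀⠀⠒⠂⠒⠒⠒⠿⠿⠿⠿⠿
⠀⠀⠀⠀⠀⠂⠂⣾⠂⣿⠿⠿⠿⠿⠿
⠀⠀⠀⠀⠀⠒⠴⠂⠂⠒⠿⠿⠿⠿⠿
⠀⠀⠀⠀⠀⠒⣿⠿⠒⠒⠿⠿⠿⠿⠿
⠀⠀⠀⠀⠀⠀⠀⠀⠀⠀⠿⠿⠿⠿⠿
⠀⠀⠀⠀⠀⠀⠀⠀⠀⠀⠿⠿⠿⠿⠿
⠀⠀⠀⠀⠀⠀⠀⠀⠀⠀⠿⠿⠿⠿⠿
⠀⠀⠀⠀⠀⠀⠀⠀⠀⠀⠿⠿⠿⠿⠿
⠀⠀⠀⠀⠀⠀⠀⠀⠀⠀⠿⠿⠿⠿⠿

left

⠀⠀⠀⠀⠀⠀⠀⠀⠀⠀⠀⠿⠿⠿⠿
⠀⠀⠀⠀⠀⠀⠀⠀⠀⠀⠀⠿⠿⠿⠿
⠀⠀⠀⠀⠀⠀⠀⠀⠀⠀⠀⠿⠿⠿⠿
⠀⠀⠀⠀⠀⠀⠀⣿⠿⣿⣿⠿⠿⠿⠿
⠀⠀⠀⠀⠀⠀⠀⣿⠿⠒⠒⠿⠿⠿⠿
⠀⠀⠀⠀⠀⠴⠿⠿⠂⣿⠂⠿⠿⠿⠿
⠀⠀⠀⠀⠀⠒⠒⠂⠒⠒⠒⠿⠿⠿⠿
⠀⠀⠀⠀⠀⣿⠂⣾⠂⠂⣿⠿⠿⠿⠿
⠀⠀⠀⠀⠀⣿⠒⠴⠂⠂⠒⠿⠿⠿⠿
⠀⠀⠀⠀⠀⠒⠒⣿⠿⠒⠒⠿⠿⠿⠿
⠀⠀⠀⠀⠀⠀⠀⠀⠀⠀⠀⠿⠿⠿⠿
⠀⠀⠀⠀⠀⠀⠀⠀⠀⠀⠀⠿⠿⠿⠿
⠀⠀⠀⠀⠀⠀⠀⠀⠀⠀⠀⠿⠿⠿⠿
⠀⠀⠀⠀⠀⠀⠀⠀⠀⠀⠀⠿⠿⠿⠿
⠀⠀⠀⠀⠀⠀⠀⠀⠀⠀⠀⠿⠿⠿⠿

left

⠀⠀⠀⠀⠀⠀⠀⠀⠀⠀⠀⠀⠿⠿⠿
⠀⠀⠀⠀⠀⠀⠀⠀⠀⠀⠀⠀⠿⠿⠿
⠀⠀⠀⠀⠀⠀⠀⠀⠀⠀⠀⠀⠿⠿⠿
⠀⠀⠀⠀⠀⠀⠀⠀⣿⠿⣿⣿⠿⠿⠿
⠀⠀⠀⠀⠀⠀⠀⠀⣿⠿⠒⠒⠿⠿⠿
⠀⠀⠀⠀⠀⠂⠴⠿⠿⠂⣿⠂⠿⠿⠿
⠀⠀⠀⠀⠀⠴⠒⠒⠂⠒⠒⠒⠿⠿⠿
⠀⠀⠀⠀⠀⠂⣿⣾⠂⠂⠂⣿⠿⠿⠿
⠀⠀⠀⠀⠀⠂⣿⠒⠴⠂⠂⠒⠿⠿⠿
⠀⠀⠀⠀⠀⣿⠒⠒⣿⠿⠒⠒⠿⠿⠿
⠀⠀⠀⠀⠀⠀⠀⠀⠀⠀⠀⠀⠿⠿⠿
⠀⠀⠀⠀⠀⠀⠀⠀⠀⠀⠀⠀⠿⠿⠿
⠀⠀⠀⠀⠀⠀⠀⠀⠀⠀⠀⠀⠿⠿⠿
⠀⠀⠀⠀⠀⠀⠀⠀⠀⠀⠀⠀⠿⠿⠿
⠀⠀⠀⠀⠀⠀⠀⠀⠀⠀⠀⠀⠿⠿⠿

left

⠀⠀⠀⠀⠀⠀⠀⠀⠀⠀⠀⠀⠀⠿⠿
⠀⠀⠀⠀⠀⠀⠀⠀⠀⠀⠀⠀⠀⠿⠿
⠀⠀⠀⠀⠀⠀⠀⠀⠀⠀⠀⠀⠀⠿⠿
⠀⠀⠀⠀⠀⠀⠀⠀⠀⣿⠿⣿⣿⠿⠿
⠀⠀⠀⠀⠀⠀⠀⠀⠀⣿⠿⠒⠒⠿⠿
⠀⠀⠀⠀⠀⣿⠂⠴⠿⠿⠂⣿⠂⠿⠿
⠀⠀⠀⠀⠀⣿⠴⠒⠒⠂⠒⠒⠒⠿⠿
⠀⠀⠀⠀⠀⠒⠂⣾⠂⠂⠂⠂⣿⠿⠿
⠀⠀⠀⠀⠀⠒⠂⣿⠒⠴⠂⠂⠒⠿⠿
⠀⠀⠀⠀⠀⠒⣿⠒⠒⣿⠿⠒⠒⠿⠿
⠀⠀⠀⠀⠀⠀⠀⠀⠀⠀⠀⠀⠀⠿⠿
⠀⠀⠀⠀⠀⠀⠀⠀⠀⠀⠀⠀⠀⠿⠿
⠀⠀⠀⠀⠀⠀⠀⠀⠀⠀⠀⠀⠀⠿⠿
⠀⠀⠀⠀⠀⠀⠀⠀⠀⠀⠀⠀⠀⠿⠿
⠀⠀⠀⠀⠀⠀⠀⠀⠀⠀⠀⠀⠀⠿⠿

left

⠀⠀⠀⠀⠀⠀⠀⠀⠀⠀⠀⠀⠀⠀⠿
⠀⠀⠀⠀⠀⠀⠀⠀⠀⠀⠀⠀⠀⠀⠿
⠀⠀⠀⠀⠀⠀⠀⠀⠀⠀⠀⠀⠀⠀⠿
⠀⠀⠀⠀⠀⠀⠀⠀⠀⠀⣿⠿⣿⣿⠿
⠀⠀⠀⠀⠀⠀⠀⠀⠀⠀⣿⠿⠒⠒⠿
⠀⠀⠀⠀⠀⠴⣿⠂⠴⠿⠿⠂⣿⠂⠿
⠀⠀⠀⠀⠀⠒⣿⠴⠒⠒⠂⠒⠒⠒⠿
⠀⠀⠀⠀⠀⠂⠒⣾⣿⠂⠂⠂⠂⣿⠿
⠀⠀⠀⠀⠀⣿⠒⠂⣿⠒⠴⠂⠂⠒⠿
⠀⠀⠀⠀⠀⠒⠒⣿⠒⠒⣿⠿⠒⠒⠿
⠀⠀⠀⠀⠀⠀⠀⠀⠀⠀⠀⠀⠀⠀⠿
⠀⠀⠀⠀⠀⠀⠀⠀⠀⠀⠀⠀⠀⠀⠿
⠀⠀⠀⠀⠀⠀⠀⠀⠀⠀⠀⠀⠀⠀⠿
⠀⠀⠀⠀⠀⠀⠀⠀⠀⠀⠀⠀⠀⠀⠿
⠀⠀⠀⠀⠀⠀⠀⠀⠀⠀⠀⠀⠀⠀⠿

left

⠀⠀⠀⠀⠀⠀⠀⠀⠀⠀⠀⠀⠀⠀⠀
⠀⠀⠀⠀⠀⠀⠀⠀⠀⠀⠀⠀⠀⠀⠀
⠀⠀⠀⠀⠀⠀⠀⠀⠀⠀⠀⠀⠀⠀⠀
⠀⠀⠀⠀⠀⠀⠀⠀⠀⠀⠀⣿⠿⣿⣿
⠀⠀⠀⠀⠀⠀⠀⠀⠀⠀⠀⣿⠿⠒⠒
⠀⠀⠀⠀⠀⠂⠴⣿⠂⠴⠿⠿⠂⣿⠂
⠀⠀⠀⠀⠀⠂⠒⣿⠴⠒⠒⠂⠒⠒⠒
⠀⠀⠀⠀⠀⠒⠂⣾⠂⣿⠂⠂⠂⠂⣿
⠀⠀⠀⠀⠀⠒⣿⠒⠂⣿⠒⠴⠂⠂⠒
⠀⠀⠀⠀⠀⠂⠒⠒⣿⠒⠒⣿⠿⠒⠒
⠀⠀⠀⠀⠀⠀⠀⠀⠀⠀⠀⠀⠀⠀⠀
⠀⠀⠀⠀⠀⠀⠀⠀⠀⠀⠀⠀⠀⠀⠀
⠀⠀⠀⠀⠀⠀⠀⠀⠀⠀⠀⠀⠀⠀⠀
⠀⠀⠀⠀⠀⠀⠀⠀⠀⠀⠀⠀⠀⠀⠀
⠀⠀⠀⠀⠀⠀⠀⠀⠀⠀⠀⠀⠀⠀⠀

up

⠿⠿⠿⠿⠿⠿⠿⠿⠿⠿⠿⠿⠿⠿⠿
⠀⠀⠀⠀⠀⠀⠀⠀⠀⠀⠀⠀⠀⠀⠀
⠀⠀⠀⠀⠀⠀⠀⠀⠀⠀⠀⠀⠀⠀⠀
⠀⠀⠀⠀⠀⠀⠀⠀⠀⠀⠀⠀⠀⠀⠀
⠀⠀⠀⠀⠀⠀⠀⠀⠀⠀⠀⣿⠿⣿⣿
⠀⠀⠀⠀⠀⣿⣿⠂⠒⠴⠀⣿⠿⠒⠒
⠀⠀⠀⠀⠀⠂⠴⣿⠂⠴⠿⠿⠂⣿⠂
⠀⠀⠀⠀⠀⠂⠒⣾⠴⠒⠒⠂⠒⠒⠒
⠀⠀⠀⠀⠀⠒⠂⠒⠂⣿⠂⠂⠂⠂⣿
⠀⠀⠀⠀⠀⠒⣿⠒⠂⣿⠒⠴⠂⠂⠒
⠀⠀⠀⠀⠀⠂⠒⠒⣿⠒⠒⣿⠿⠒⠒
⠀⠀⠀⠀⠀⠀⠀⠀⠀⠀⠀⠀⠀⠀⠀
⠀⠀⠀⠀⠀⠀⠀⠀⠀⠀⠀⠀⠀⠀⠀
⠀⠀⠀⠀⠀⠀⠀⠀⠀⠀⠀⠀⠀⠀⠀
⠀⠀⠀⠀⠀⠀⠀⠀⠀⠀⠀⠀⠀⠀⠀

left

⠿⠿⠿⠿⠿⠿⠿⠿⠿⠿⠿⠿⠿⠿⠿
⠀⠀⠀⠀⠀⠀⠀⠀⠀⠀⠀⠀⠀⠀⠀
⠀⠀⠀⠀⠀⠀⠀⠀⠀⠀⠀⠀⠀⠀⠀
⠀⠀⠀⠀⠀⠀⠀⠀⠀⠀⠀⠀⠀⠀⠀
⠀⠀⠀⠀⠀⠀⠀⠀⠀⠀⠀⠀⣿⠿⣿
⠀⠀⠀⠀⠀⠒⣿⣿⠂⠒⠴⠀⣿⠿⠒
⠀⠀⠀⠀⠀⠒⠂⠴⣿⠂⠴⠿⠿⠂⣿
⠀⠀⠀⠀⠀⠂⠂⣾⣿⠴⠒⠒⠂⠒⠒
⠀⠀⠀⠀⠀⠒⠒⠂⠒⠂⣿⠂⠂⠂⠂
⠀⠀⠀⠀⠀⣿⠒⣿⠒⠂⣿⠒⠴⠂⠂
⠀⠀⠀⠀⠀⠀⠂⠒⠒⣿⠒⠒⣿⠿⠒
⠀⠀⠀⠀⠀⠀⠀⠀⠀⠀⠀⠀⠀⠀⠀
⠀⠀⠀⠀⠀⠀⠀⠀⠀⠀⠀⠀⠀⠀⠀
⠀⠀⠀⠀⠀⠀⠀⠀⠀⠀⠀⠀⠀⠀⠀
⠀⠀⠀⠀⠀⠀⠀⠀⠀⠀⠀⠀⠀⠀⠀

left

⠿⠿⠿⠿⠿⠿⠿⠿⠿⠿⠿⠿⠿⠿⠿
⠀⠀⠀⠀⠀⠀⠀⠀⠀⠀⠀⠀⠀⠀⠀
⠀⠀⠀⠀⠀⠀⠀⠀⠀⠀⠀⠀⠀⠀⠀
⠀⠀⠀⠀⠀⠀⠀⠀⠀⠀⠀⠀⠀⠀⠀
⠀⠀⠀⠀⠀⠀⠀⠀⠀⠀⠀⠀⠀⣿⠿
⠀⠀⠀⠀⠀⠒⠒⣿⣿⠂⠒⠴⠀⣿⠿
⠀⠀⠀⠀⠀⠒⠒⠂⠴⣿⠂⠴⠿⠿⠂
⠀⠀⠀⠀⠀⠂⠂⣾⠒⣿⠴⠒⠒⠂⠒
⠀⠀⠀⠀⠀⠒⠒⠒⠂⠒⠂⣿⠂⠂⠂
⠀⠀⠀⠀⠀⠒⣿⠒⣿⠒⠂⣿⠒⠴⠂
⠀⠀⠀⠀⠀⠀⠀⠂⠒⠒⣿⠒⠒⣿⠿
⠀⠀⠀⠀⠀⠀⠀⠀⠀⠀⠀⠀⠀⠀⠀
⠀⠀⠀⠀⠀⠀⠀⠀⠀⠀⠀⠀⠀⠀⠀
⠀⠀⠀⠀⠀⠀⠀⠀⠀⠀⠀⠀⠀⠀⠀
⠀⠀⠀⠀⠀⠀⠀⠀⠀⠀⠀⠀⠀⠀⠀

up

⠿⠿⠿⠿⠿⠿⠿⠿⠿⠿⠿⠿⠿⠿⠿
⠿⠿⠿⠿⠿⠿⠿⠿⠿⠿⠿⠿⠿⠿⠿
⠀⠀⠀⠀⠀⠀⠀⠀⠀⠀⠀⠀⠀⠀⠀
⠀⠀⠀⠀⠀⠀⠀⠀⠀⠀⠀⠀⠀⠀⠀
⠀⠀⠀⠀⠀⠀⠀⠀⠀⠀⠀⠀⠀⠀⠀
⠀⠀⠀⠀⠀⠒⠒⠒⠴⠴⠀⠀⠀⣿⠿
⠀⠀⠀⠀⠀⠒⠒⣿⣿⠂⠒⠴⠀⣿⠿
⠀⠀⠀⠀⠀⠒⠒⣾⠴⣿⠂⠴⠿⠿⠂
⠀⠀⠀⠀⠀⠂⠂⠂⠒⣿⠴⠒⠒⠂⠒
⠀⠀⠀⠀⠀⠒⠒⠒⠂⠒⠂⣿⠂⠂⠂
⠀⠀⠀⠀⠀⠒⣿⠒⣿⠒⠂⣿⠒⠴⠂
⠀⠀⠀⠀⠀⠀⠀⠂⠒⠒⣿⠒⠒⣿⠿
⠀⠀⠀⠀⠀⠀⠀⠀⠀⠀⠀⠀⠀⠀⠀
⠀⠀⠀⠀⠀⠀⠀⠀⠀⠀⠀⠀⠀⠀⠀
⠀⠀⠀⠀⠀⠀⠀⠀⠀⠀⠀⠀⠀⠀⠀

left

⠿⠿⠿⠿⠿⠿⠿⠿⠿⠿⠿⠿⠿⠿⠿
⠿⠿⠿⠿⠿⠿⠿⠿⠿⠿⠿⠿⠿⠿⠿
⠀⠀⠀⠀⠀⠀⠀⠀⠀⠀⠀⠀⠀⠀⠀
⠀⠀⠀⠀⠀⠀⠀⠀⠀⠀⠀⠀⠀⠀⠀
⠀⠀⠀⠀⠀⠀⠀⠀⠀⠀⠀⠀⠀⠀⠀
⠀⠀⠀⠀⠀⣿⠒⠒⠒⠴⠴⠀⠀⠀⣿
⠀⠀⠀⠀⠀⠒⠒⠒⣿⣿⠂⠒⠴⠀⣿
⠀⠀⠀⠀⠀⠂⠒⣾⠂⠴⣿⠂⠴⠿⠿
⠀⠀⠀⠀⠀⣿⠂⠂⠂⠒⣿⠴⠒⠒⠂
⠀⠀⠀⠀⠀⠒⠒⠒⠒⠂⠒⠂⣿⠂⠂
⠀⠀⠀⠀⠀⠀⠒⣿⠒⣿⠒⠂⣿⠒⠴
⠀⠀⠀⠀⠀⠀⠀⠀⠂⠒⠒⣿⠒⠒⣿
⠀⠀⠀⠀⠀⠀⠀⠀⠀⠀⠀⠀⠀⠀⠀
⠀⠀⠀⠀⠀⠀⠀⠀⠀⠀⠀⠀⠀⠀⠀
⠀⠀⠀⠀⠀⠀⠀⠀⠀⠀⠀⠀⠀⠀⠀

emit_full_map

⣿⠒⠒⠒⠴⠴⠀⠀⠀⣿⠿⣿⣿
⠒⠒⠒⣿⣿⠂⠒⠴⠀⣿⠿⠒⠒
⠂⠒⣾⠂⠴⣿⠂⠴⠿⠿⠂⣿⠂
⣿⠂⠂⠂⠒⣿⠴⠒⠒⠂⠒⠒⠒
⠒⠒⠒⠒⠂⠒⠂⣿⠂⠂⠂⠂⣿
⠀⠒⣿⠒⣿⠒⠂⣿⠒⠴⠂⠂⠒
⠀⠀⠀⠂⠒⠒⣿⠒⠒⣿⠿⠒⠒


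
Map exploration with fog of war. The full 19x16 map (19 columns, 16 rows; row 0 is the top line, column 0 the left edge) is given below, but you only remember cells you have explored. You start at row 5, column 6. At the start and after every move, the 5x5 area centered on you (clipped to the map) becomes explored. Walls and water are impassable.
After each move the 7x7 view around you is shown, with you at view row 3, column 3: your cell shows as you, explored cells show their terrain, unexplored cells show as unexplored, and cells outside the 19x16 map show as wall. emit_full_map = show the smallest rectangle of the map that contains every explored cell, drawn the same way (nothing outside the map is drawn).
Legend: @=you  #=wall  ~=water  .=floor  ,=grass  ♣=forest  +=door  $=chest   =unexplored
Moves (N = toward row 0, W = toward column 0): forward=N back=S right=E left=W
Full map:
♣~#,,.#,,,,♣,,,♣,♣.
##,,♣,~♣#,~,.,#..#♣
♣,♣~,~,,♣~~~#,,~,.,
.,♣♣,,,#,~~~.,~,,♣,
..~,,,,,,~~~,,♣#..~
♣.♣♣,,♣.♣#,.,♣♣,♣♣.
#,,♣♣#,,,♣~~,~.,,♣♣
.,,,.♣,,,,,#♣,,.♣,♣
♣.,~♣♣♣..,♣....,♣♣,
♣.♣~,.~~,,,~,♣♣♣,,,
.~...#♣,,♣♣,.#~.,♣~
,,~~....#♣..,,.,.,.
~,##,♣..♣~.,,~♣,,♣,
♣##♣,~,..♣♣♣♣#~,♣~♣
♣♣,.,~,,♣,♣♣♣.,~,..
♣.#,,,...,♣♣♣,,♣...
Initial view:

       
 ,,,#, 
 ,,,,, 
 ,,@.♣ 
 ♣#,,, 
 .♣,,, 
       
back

 ,,,#, 
 ,,,,, 
 ,,♣.♣ 
 ♣#@,, 
 .♣,,, 
 ♣♣♣.. 
       

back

 ,,,,, 
 ,,♣.♣ 
 ♣#,,, 
 .♣@,, 
 ♣♣♣.. 
 ,.~~, 
       

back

 ,,♣.♣ 
 ♣#,,, 
 .♣,,, 
 ♣♣@.. 
 ,.~~, 
 .#♣,, 
       

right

,,♣.♣  
♣#,,,♣ 
.♣,,,, 
♣♣♣@., 
,.~~,, 
.#♣,,♣ 
       

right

,♣.♣   
#,,,♣~ 
♣,,,,, 
♣♣.@,♣ 
.~~,,, 
#♣,,♣♣ 
       

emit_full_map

,,,#,  
,,,,,  
,,♣.♣  
♣#,,,♣~
.♣,,,,,
♣♣♣.@,♣
,.~~,,,
.#♣,,♣♣

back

#,,,♣~ 
♣,,,,, 
♣♣..,♣ 
.~~@,, 
#♣,,♣♣ 
 ..#♣. 
       

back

♣,,,,, 
♣♣..,♣ 
.~~,,, 
#♣,@♣♣ 
 ..#♣. 
 ..♣~. 
       

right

,,,,,  
♣..,♣. 
~~,,,~ 
♣,,@♣, 
..#♣.. 
..♣~., 
       

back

♣..,♣. 
~~,,,~ 
♣,,♣♣, 
..#@.. 
..♣~., 
 ..♣♣♣ 
       

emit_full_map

,,,#,   
,,,,,   
,,♣.♣   
♣#,,,♣~ 
.♣,,,,, 
♣♣♣..,♣.
,.~~,,,~
.#♣,,♣♣,
  ..#@..
  ..♣~.,
   ..♣♣♣


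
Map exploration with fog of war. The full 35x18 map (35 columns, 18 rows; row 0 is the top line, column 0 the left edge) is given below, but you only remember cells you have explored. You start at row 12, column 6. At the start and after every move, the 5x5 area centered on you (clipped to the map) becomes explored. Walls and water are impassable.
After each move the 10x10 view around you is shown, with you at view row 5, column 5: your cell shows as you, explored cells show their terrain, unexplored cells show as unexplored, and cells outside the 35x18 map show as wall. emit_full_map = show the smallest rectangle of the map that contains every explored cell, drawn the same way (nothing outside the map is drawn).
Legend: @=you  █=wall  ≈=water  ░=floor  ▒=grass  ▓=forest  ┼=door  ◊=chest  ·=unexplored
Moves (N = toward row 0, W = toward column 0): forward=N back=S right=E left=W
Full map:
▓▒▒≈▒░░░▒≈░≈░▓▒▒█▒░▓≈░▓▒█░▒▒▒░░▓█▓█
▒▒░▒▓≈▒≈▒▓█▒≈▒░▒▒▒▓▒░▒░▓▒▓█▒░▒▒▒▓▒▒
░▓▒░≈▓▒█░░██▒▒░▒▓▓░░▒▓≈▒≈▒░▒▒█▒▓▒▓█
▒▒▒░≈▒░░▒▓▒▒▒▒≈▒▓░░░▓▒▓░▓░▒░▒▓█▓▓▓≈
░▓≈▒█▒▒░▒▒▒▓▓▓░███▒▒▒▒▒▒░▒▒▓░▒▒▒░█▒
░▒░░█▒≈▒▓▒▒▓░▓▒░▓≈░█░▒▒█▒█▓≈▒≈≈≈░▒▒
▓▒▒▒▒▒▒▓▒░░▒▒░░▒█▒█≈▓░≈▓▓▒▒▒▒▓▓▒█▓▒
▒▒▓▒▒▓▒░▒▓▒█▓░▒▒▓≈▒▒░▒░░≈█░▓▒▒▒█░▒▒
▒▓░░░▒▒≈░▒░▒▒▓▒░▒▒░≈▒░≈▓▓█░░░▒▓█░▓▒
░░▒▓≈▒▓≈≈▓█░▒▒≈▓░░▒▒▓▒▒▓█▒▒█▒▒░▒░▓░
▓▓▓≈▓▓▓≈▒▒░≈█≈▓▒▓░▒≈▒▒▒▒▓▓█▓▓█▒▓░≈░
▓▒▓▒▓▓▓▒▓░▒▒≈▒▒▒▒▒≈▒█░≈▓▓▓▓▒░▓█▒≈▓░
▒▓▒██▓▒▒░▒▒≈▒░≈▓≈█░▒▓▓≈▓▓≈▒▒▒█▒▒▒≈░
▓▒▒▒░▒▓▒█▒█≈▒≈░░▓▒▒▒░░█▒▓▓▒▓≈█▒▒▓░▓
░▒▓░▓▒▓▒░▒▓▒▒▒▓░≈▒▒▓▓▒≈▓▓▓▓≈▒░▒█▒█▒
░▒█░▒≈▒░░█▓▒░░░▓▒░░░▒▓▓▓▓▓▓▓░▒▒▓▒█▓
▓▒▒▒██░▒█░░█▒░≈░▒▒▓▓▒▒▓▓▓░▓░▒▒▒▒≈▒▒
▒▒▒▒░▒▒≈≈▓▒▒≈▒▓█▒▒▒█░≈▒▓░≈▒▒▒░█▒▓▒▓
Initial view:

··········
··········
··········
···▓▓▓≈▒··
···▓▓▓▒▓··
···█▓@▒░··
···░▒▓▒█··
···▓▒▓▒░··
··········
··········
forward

··········
··········
··········
···≈▒▓≈≈··
···▓▓▓≈▒··
···▓▓@▒▓··
···█▓▒▒░··
···░▒▓▒█··
···▓▒▓▒░··
··········

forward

··········
··········
··········
···░▒▒≈░··
···≈▒▓≈≈··
···▓▓@≈▒··
···▓▓▓▒▓··
···█▓▒▒░··
···░▒▓▒█··
···▓▒▓▒░··

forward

··········
··········
··········
···▒▓▒░▒··
···░▒▒≈░··
···≈▒@≈≈··
···▓▓▓≈▒··
···▓▓▓▒▓··
···█▓▒▒░··
···░▒▓▒█··

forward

··········
··········
··········
···▒▒▒▓▒··
···▒▓▒░▒··
···░▒@≈░··
···≈▒▓≈≈··
···▓▓▓≈▒··
···▓▓▓▒▓··
···█▓▒▒░··

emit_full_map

▒▒▒▓▒
▒▓▒░▒
░▒@≈░
≈▒▓≈≈
▓▓▓≈▒
▓▓▓▒▓
█▓▒▒░
░▒▓▒█
▓▒▓▒░

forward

··········
··········
··········
···█▒≈▒▓··
···▒▒▒▓▒··
···▒▓@░▒··
···░▒▒≈░··
···≈▒▓≈≈··
···▓▓▓≈▒··
···▓▓▓▒▓··

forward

··········
··········
··········
···█▒▒░▒··
···█▒≈▒▓··
···▒▒@▓▒··
···▒▓▒░▒··
···░▒▒≈░··
···≈▒▓≈≈··
···▓▓▓≈▒··

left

··········
··········
··········
···▒█▒▒░▒·
···░█▒≈▒▓·
···▒▒@▒▓▒·
···▒▒▓▒░▒·
···░░▒▒≈░·
····≈▒▓≈≈·
····▓▓▓≈▒·

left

█·········
█·········
█·········
█··≈▒█▒▒░▒
█··░░█▒≈▒▓
█··▒▒@▒▒▓▒
█··▓▒▒▓▒░▒
█··░░░▒▒≈░
█····≈▒▓≈≈
█····▓▓▓≈▒

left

██········
██········
██········
██·▓≈▒█▒▒░
██·▒░░█▒≈▒
██·▒▒@▒▒▒▓
██·▒▓▒▒▓▒░
██·▓░░░▒▒≈
██····≈▒▓≈
██····▓▓▓≈

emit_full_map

▓≈▒█▒▒░▒
▒░░█▒≈▒▓
▒▒@▒▒▒▓▒
▒▓▒▒▓▒░▒
▓░░░▒▒≈░
···≈▒▓≈≈
···▓▓▓≈▒
···▓▓▓▒▓
···█▓▒▒░
···░▒▓▒█
···▓▒▓▒░

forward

██········
██········
██········
██·▒▒░≈▒··
██·▓≈▒█▒▒░
██·▒░@█▒≈▒
██·▒▒▒▒▒▒▓
██·▒▓▒▒▓▒░
██·▓░░░▒▒≈
██····≈▒▓≈

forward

██████████
██········
██········
██·▓▒░≈▓··
██·▒▒░≈▒··
██·▓≈@█▒▒░
██·▒░░█▒≈▒
██·▒▒▒▒▒▒▓
██·▒▓▒▒▓▒░
██·▓░░░▒▒≈

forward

██████████
██████████
██········
██·▒░▒▓≈··
██·▓▒░≈▓··
██·▒▒@≈▒··
██·▓≈▒█▒▒░
██·▒░░█▒≈▒
██·▒▒▒▒▒▒▓
██·▒▓▒▒▓▒░

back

██████████
██········
██·▒░▒▓≈··
██·▓▒░≈▓··
██·▒▒░≈▒··
██·▓≈@█▒▒░
██·▒░░█▒≈▒
██·▒▒▒▒▒▒▓
██·▒▓▒▒▓▒░
██·▓░░░▒▒≈

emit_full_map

▒░▒▓≈···
▓▒░≈▓···
▒▒░≈▒···
▓≈@█▒▒░▒
▒░░█▒≈▒▓
▒▒▒▒▒▒▓▒
▒▓▒▒▓▒░▒
▓░░░▒▒≈░
···≈▒▓≈≈
···▓▓▓≈▒
···▓▓▓▒▓
···█▓▒▒░
···░▒▓▒█
···▓▒▓▒░

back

██········
██·▒░▒▓≈··
██·▓▒░≈▓··
██·▒▒░≈▒··
██·▓≈▒█▒▒░
██·▒░@█▒≈▒
██·▒▒▒▒▒▒▓
██·▒▓▒▒▓▒░
██·▓░░░▒▒≈
██····≈▒▓≈

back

██·▒░▒▓≈··
██·▓▒░≈▓··
██·▒▒░≈▒··
██·▓≈▒█▒▒░
██·▒░░█▒≈▒
██·▒▒@▒▒▒▓
██·▒▓▒▒▓▒░
██·▓░░░▒▒≈
██····≈▒▓≈
██····▓▓▓≈

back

██·▓▒░≈▓··
██·▒▒░≈▒··
██·▓≈▒█▒▒░
██·▒░░█▒≈▒
██·▒▒▒▒▒▒▓
██·▒▓@▒▓▒░
██·▓░░░▒▒≈
██·░▒▓≈▒▓≈
██····▓▓▓≈
██····▓▓▓▒

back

██·▒▒░≈▒··
██·▓≈▒█▒▒░
██·▒░░█▒≈▒
██·▒▒▒▒▒▒▓
██·▒▓▒▒▓▒░
██·▓░@░▒▒≈
██·░▒▓≈▒▓≈
██·▓▓≈▓▓▓≈
██····▓▓▓▒
██····█▓▒▒

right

█·▒▒░≈▒···
█·▓≈▒█▒▒░▒
█·▒░░█▒≈▒▓
█·▒▒▒▒▒▒▓▒
█·▒▓▒▒▓▒░▒
█·▓░░@▒▒≈░
█·░▒▓≈▒▓≈≈
█·▓▓≈▓▓▓≈▒
█····▓▓▓▒▓
█····█▓▒▒░

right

·▒▒░≈▒····
·▓≈▒█▒▒░▒·
·▒░░█▒≈▒▓·
·▒▒▒▒▒▒▓▒·
·▒▓▒▒▓▒░▒·
·▓░░░@▒≈░·
·░▒▓≈▒▓≈≈·
·▓▓≈▓▓▓≈▒·
····▓▓▓▒▓·
····█▓▒▒░·

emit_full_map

▒░▒▓≈···
▓▒░≈▓···
▒▒░≈▒···
▓≈▒█▒▒░▒
▒░░█▒≈▒▓
▒▒▒▒▒▒▓▒
▒▓▒▒▓▒░▒
▓░░░@▒≈░
░▒▓≈▒▓≈≈
▓▓≈▓▓▓≈▒
···▓▓▓▒▓
···█▓▒▒░
···░▒▓▒█
···▓▒▓▒░

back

·▓≈▒█▒▒░▒·
·▒░░█▒≈▒▓·
·▒▒▒▒▒▒▓▒·
·▒▓▒▒▓▒░▒·
·▓░░░▒▒≈░·
·░▒▓≈@▓≈≈·
·▓▓≈▓▓▓≈▒·
···▒▓▓▓▒▓·
····█▓▒▒░·
····░▒▓▒█·

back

·▒░░█▒≈▒▓·
·▒▒▒▒▒▒▓▒·
·▒▓▒▒▓▒░▒·
·▓░░░▒▒≈░·
·░▒▓≈▒▓≈≈·
·▓▓≈▓@▓≈▒·
···▒▓▓▓▒▓·
···██▓▒▒░·
····░▒▓▒█·
····▓▒▓▒░·

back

·▒▒▒▒▒▒▓▒·
·▒▓▒▒▓▒░▒·
·▓░░░▒▒≈░·
·░▒▓≈▒▓≈≈·
·▓▓≈▓▓▓≈▒·
···▒▓@▓▒▓·
···██▓▒▒░·
···▒░▒▓▒█·
····▓▒▓▒░·
··········

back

·▒▓▒▒▓▒░▒·
·▓░░░▒▒≈░·
·░▒▓≈▒▓≈≈·
·▓▓≈▓▓▓≈▒·
···▒▓▓▓▒▓·
···██@▒▒░·
···▒░▒▓▒█·
···░▓▒▓▒░·
··········
··········

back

·▓░░░▒▒≈░·
·░▒▓≈▒▓≈≈·
·▓▓≈▓▓▓≈▒·
···▒▓▓▓▒▓·
···██▓▒▒░·
···▒░@▓▒█·
···░▓▒▓▒░·
···░▒≈▒░··
··········
··········

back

·░▒▓≈▒▓≈≈·
·▓▓≈▓▓▓≈▒·
···▒▓▓▓▒▓·
···██▓▒▒░·
···▒░▒▓▒█·
···░▓@▓▒░·
···░▒≈▒░··
···▒██░▒··
··········
██████████

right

░▒▓≈▒▓≈≈··
▓▓≈▓▓▓≈▒··
··▒▓▓▓▒▓··
··██▓▒▒░··
··▒░▒▓▒█··
··░▓▒@▒░··
··░▒≈▒░░··
··▒██░▒█··
··········
██████████

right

▒▓≈▒▓≈≈···
▓≈▓▓▓≈▒···
·▒▓▓▓▒▓···
·██▓▒▒░▒··
·▒░▒▓▒█▒··
·░▓▒▓@░▒··
·░▒≈▒░░█··
·▒██░▒█░··
··········
██████████

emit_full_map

▒░▒▓≈····
▓▒░≈▓····
▒▒░≈▒····
▓≈▒█▒▒░▒·
▒░░█▒≈▒▓·
▒▒▒▒▒▒▓▒·
▒▓▒▒▓▒░▒·
▓░░░▒▒≈░·
░▒▓≈▒▓≈≈·
▓▓≈▓▓▓≈▒·
··▒▓▓▓▒▓·
··██▓▒▒░▒
··▒░▒▓▒█▒
··░▓▒▓@░▒
··░▒≈▒░░█
··▒██░▒█░

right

▓≈▒▓≈≈····
≈▓▓▓≈▒····
▒▓▓▓▒▓····
██▓▒▒░▒▒··
▒░▒▓▒█▒█··
░▓▒▓▒@▒▓··
░▒≈▒░░█▓··
▒██░▒█░░··
··········
██████████

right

≈▒▓≈≈·····
▓▓▓≈▒·····
▓▓▓▒▓·····
█▓▒▒░▒▒≈··
░▒▓▒█▒█≈··
▓▒▓▒░@▓▒··
▒≈▒░░█▓▒··
██░▒█░░█··
··········
██████████

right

▒▓≈≈······
▓▓≈▒······
▓▓▒▓······
▓▒▒░▒▒≈▒··
▒▓▒█▒█≈▒··
▒▓▒░▒@▒▒··
≈▒░░█▓▒░··
█░▒█░░█▒··
··········
██████████

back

▓▓≈▒······
▓▓▒▓······
▓▒▒░▒▒≈▒··
▒▓▒█▒█≈▒··
▒▓▒░▒▓▒▒··
≈▒░░█@▒░··
█░▒█░░█▒··
···≈▓▒▒≈··
██████████
██████████

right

▓≈▒·······
▓▒▓·······
▒▒░▒▒≈▒···
▓▒█▒█≈▒≈··
▓▒░▒▓▒▒▒··
▒░░█▓@░░··
░▒█░░█▒░··
··≈▓▒▒≈▒··
██████████
██████████

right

≈▒········
▒▓········
▒░▒▒≈▒····
▒█▒█≈▒≈░··
▒░▒▓▒▒▒▓··
░░█▓▒@░░··
▒█░░█▒░≈··
·≈▓▒▒≈▒▓··
██████████
██████████

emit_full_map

▒░▒▓≈·········
▓▒░≈▓·········
▒▒░≈▒·········
▓≈▒█▒▒░▒······
▒░░█▒≈▒▓······
▒▒▒▒▒▒▓▒······
▒▓▒▒▓▒░▒······
▓░░░▒▒≈░······
░▒▓≈▒▓≈≈······
▓▓≈▓▓▓≈▒······
··▒▓▓▓▒▓······
··██▓▒▒░▒▒≈▒··
··▒░▒▓▒█▒█≈▒≈░
··░▓▒▓▒░▒▓▒▒▒▓
··░▒≈▒░░█▓▒@░░
··▒██░▒█░░█▒░≈
·······≈▓▒▒≈▒▓
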